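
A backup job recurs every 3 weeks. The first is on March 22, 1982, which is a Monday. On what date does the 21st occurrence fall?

May 16, 1983

The 21st occurrence is 20 intervals after the first: 20 × 21 = 420 days after March 22, 1982.
March has 31 days — 9 days to the end of March leaves 411.
From end of March to end of 1982 is 275 days (136 left).
January has 31 days (105 left).
February has 28 days (77 left).
March has 31 days (46 left).
April has 30 days (16 left).
16 days into May → May 16, 1983.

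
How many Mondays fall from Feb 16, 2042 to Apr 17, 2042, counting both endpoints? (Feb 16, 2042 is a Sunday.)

Feb 16, 2042 is a Sunday; the first Monday on or after it is Feb 17, 2042 (1 day later).
From Feb 17, 2042 to Apr 17, 2042: 11 + 31 + 17 = 59 days (rest of Feb, Mar, Apr).
59 ÷ 7 = 8 full weeks with remainder 3, so 8 more Mondays after the first → 9.

9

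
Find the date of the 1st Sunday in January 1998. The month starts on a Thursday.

January 1998 begins on a Thursday, so the first Sunday is January 4 (3 days later).

4 January 1998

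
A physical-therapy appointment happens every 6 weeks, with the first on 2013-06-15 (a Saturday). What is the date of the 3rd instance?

The 3rd occurrence is 2 intervals after the first: 2 × 42 = 84 days after 2013-06-15.
June has 30 days — 15 days to the end of June leaves 69.
July has 31 days (38 left).
August has 31 days (7 left).
7 days into September → 2013-09-07.

2013-09-07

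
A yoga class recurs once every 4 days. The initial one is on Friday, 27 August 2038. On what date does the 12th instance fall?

The 12th occurrence is 11 intervals after the first: 11 × 4 = 44 days after 27 August 2038.
August has 31 days — 4 days to the end of August leaves 40.
September has 30 days (10 left).
10 days into October → 10 October 2038.

10 October 2038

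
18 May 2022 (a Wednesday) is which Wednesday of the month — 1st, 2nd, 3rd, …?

Day 18 falls in week ⌈18/7⌉ of the month.
Days 1–7 hold the 1st Wednesday, 8–14 the 2nd, 15–21 the 3rd, 22–28 the 4th, 29–31 the 5th.
18 is in the range for the 3rd.

3rd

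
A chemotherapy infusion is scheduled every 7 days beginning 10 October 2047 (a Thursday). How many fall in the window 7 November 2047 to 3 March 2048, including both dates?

17

Occurrences land 7·i days after 10 October 2047 for i = 0, 1, 2, …
7 November 2047 is 28 days after the start; 28 ÷ 7 = 4 remainder 0. First occurrence in the window: #5 on 7 November 2047 (4×7 = 28 days in).
3 March 2048 is 145 days after the start; 145 ÷ 7 = 20 remainder 5. Last occurrence in the window: #21 on 27 February 2048.
Occurrences #5 through #21: 17 in total.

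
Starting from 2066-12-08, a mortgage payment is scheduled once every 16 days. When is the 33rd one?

The 33rd occurrence is 32 intervals after the first: 32 × 16 = 512 days after 2066-12-08.
December has 31 days — 23 days to the end of December leaves 489.
2067 has 365 days (124 left).
January has 31 days (93 left).
February has 29 days (64 left).
March has 31 days (33 left).
April has 30 days (3 left).
3 days into May → 2068-05-03.

2068-05-03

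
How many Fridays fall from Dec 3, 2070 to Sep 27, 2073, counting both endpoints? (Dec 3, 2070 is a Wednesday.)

147

Dec 3, 2070 is a Wednesday; the first Friday on or after it is Dec 5, 2070 (2 days later).
From Dec 5, 2070 to Sep 27, 2073: 26 + 365 + 366 + 270 = 1027 days (rest of 2070, 2071, 2072, to Sep 27, 2073 in 2073).
1027 ÷ 7 = 146 full weeks with remainder 5, so 146 more Fridays after the first → 147.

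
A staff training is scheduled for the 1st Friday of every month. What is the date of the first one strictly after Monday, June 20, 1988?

July 1, 1988

June 1988 starts on a Wednesday, so its 1st Friday is June 3, 1988 (2 days in).
That is not after June 20, 1988, so look at July 1988.
July 1988 starts on a Friday, so its 1st Friday is July 1, 1988.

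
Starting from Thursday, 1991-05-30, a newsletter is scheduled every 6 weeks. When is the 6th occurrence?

The 6th occurrence is 5 intervals after the first: 5 × 42 = 210 days after 1991-05-30.
May has 31 days — 1 day to the end of May leaves 209.
June has 30 days (179 left).
July has 31 days (148 left).
August has 31 days (117 left).
September has 30 days (87 left).
October has 31 days (56 left).
November has 30 days (26 left).
26 days into December → 1991-12-26.

1991-12-26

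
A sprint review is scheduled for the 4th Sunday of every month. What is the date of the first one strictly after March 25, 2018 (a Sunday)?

March 2018 starts on a Thursday; its first Sunday is the 4th, so the 4th Sunday is the 25th — March 25, 2018.
That is not after March 25, 2018, so look at April 2018.
April 2018 starts on a Sunday; its first Sunday is the 1st, so the 4th Sunday is the 22nd — April 22, 2018.

April 22, 2018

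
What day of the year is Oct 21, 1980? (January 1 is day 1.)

295

Days in months before Oct: 31 + 29 + 31 + 30 + 31 + 30 + 31 + 31 + 30 = 274.
Plus 21 days into Oct → day 295.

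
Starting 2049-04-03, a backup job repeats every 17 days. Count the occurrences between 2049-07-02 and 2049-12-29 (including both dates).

10

Occurrences land 17·i days after 2049-04-03 for i = 0, 1, 2, …
2049-07-02 is 90 days after the start; 90 ÷ 17 = 5 remainder 5; since the remainder is 5, round up to i = 6. First occurrence in the window: #7 on 2049-07-14 (6×17 = 102 days in).
2049-12-29 is 270 days after the start; 270 ÷ 17 = 15 remainder 15. Last occurrence in the window: #16 on 2049-12-14.
Occurrences #7 through #16: 10 in total.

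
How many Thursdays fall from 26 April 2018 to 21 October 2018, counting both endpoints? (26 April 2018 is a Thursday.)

26 April 2018 is a Thursday; the first Thursday on or after it is 26 April 2018.
From 26 April 2018 to 21 October 2018: 4 + 31 + 30 + 31 + 31 + 30 + 21 = 178 days (rest of April, May, June, July, August, September, October).
178 ÷ 7 = 25 full weeks with remainder 3, so 25 more Thursdays after the first → 26.

26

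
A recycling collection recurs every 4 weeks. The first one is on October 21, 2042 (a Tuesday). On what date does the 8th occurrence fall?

May 5, 2043

The 8th occurrence is 7 intervals after the first: 7 × 28 = 196 days after October 21, 2042.
October has 31 days — 10 days to the end of October leaves 186.
November has 30 days (156 left).
December has 31 days (125 left).
January has 31 days (94 left).
February has 28 days (66 left).
March has 31 days (35 left).
April has 30 days (5 left).
5 days into May → May 5, 2043.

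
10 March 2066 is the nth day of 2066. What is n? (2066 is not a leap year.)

Days in months before March: 31 + 28 = 59.
Plus 10 days into March → day 69.

69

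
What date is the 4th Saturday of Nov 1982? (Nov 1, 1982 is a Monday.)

Nov 1982 begins on a Monday, so the first Saturday is Nov 6 (5 days later).
The 4th Saturday is 3 weeks later: 6 + 21 = 27.

Nov 27, 1982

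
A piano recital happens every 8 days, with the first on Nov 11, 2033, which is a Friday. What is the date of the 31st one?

The 31st occurrence is 30 intervals after the first: 30 × 8 = 240 days after Nov 11, 2033.
Nov has 30 days — 19 days to the end of Nov leaves 221.
Dec has 31 days (190 left).
Jan has 31 days (159 left).
Feb has 28 days (131 left).
Mar has 31 days (100 left).
Apr has 30 days (70 left).
May has 31 days (39 left).
Jun has 30 days (9 left).
9 days into Jul → Jul 9, 2034.

Jul 9, 2034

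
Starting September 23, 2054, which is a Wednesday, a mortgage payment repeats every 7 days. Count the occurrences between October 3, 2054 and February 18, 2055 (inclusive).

Occurrences land 7·i days after September 23, 2054 for i = 0, 1, 2, …
October 3, 2054 is 10 days after the start; 10 ÷ 7 = 1 remainder 3; since the remainder is 3, round up to i = 2. First occurrence in the window: #3 on October 7, 2054 (2×7 = 14 days in).
February 18, 2055 is 148 days after the start; 148 ÷ 7 = 21 remainder 1. Last occurrence in the window: #22 on February 17, 2055.
Occurrences #3 through #22: 20 in total.

20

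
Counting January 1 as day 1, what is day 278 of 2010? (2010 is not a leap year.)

2010-10-05

January has 31 days (278 − 31 = 247 remain).
February has 28 days (247 − 28 = 219 remain).
March has 31 days (219 − 31 = 188 remain).
April has 30 days (188 − 30 = 158 remain).
May has 31 days (158 − 31 = 127 remain).
June has 30 days (127 − 30 = 97 remain).
July has 31 days (97 − 31 = 66 remain).
August has 31 days (66 − 31 = 35 remain).
September has 30 days (35 − 30 = 5 remain).
5 into October → October 5.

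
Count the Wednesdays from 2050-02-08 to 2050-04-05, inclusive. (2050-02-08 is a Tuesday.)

2050-02-08 is a Tuesday; the first Wednesday on or after it is 2050-02-09 (1 day later).
From 2050-02-09 to 2050-04-05: 19 + 31 + 5 = 55 days (rest of February, March, April).
55 ÷ 7 = 7 full weeks with remainder 6, so 7 more Wednesdays after the first → 8.

8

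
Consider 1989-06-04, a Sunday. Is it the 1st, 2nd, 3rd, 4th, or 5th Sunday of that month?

Day 4 falls in week ⌈4/7⌉ of the month.
Days 1–7 hold the 1st Sunday, 8–14 the 2nd, 15–21 the 3rd, 22–28 the 4th, 29–31 the 5th.
4 is in the range for the 1st.

1st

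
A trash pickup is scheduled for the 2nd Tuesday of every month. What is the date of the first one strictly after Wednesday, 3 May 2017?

May 2017 starts on a Monday; its first Tuesday is the 2nd, so the 2nd Tuesday is the 9th — 9 May 2017.
9 May 2017 is after 3 May 2017, so that is the next one.

9 May 2017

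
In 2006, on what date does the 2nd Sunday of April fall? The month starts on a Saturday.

April 9, 2006

April 2006 begins on a Saturday, so the first Sunday is April 2 (1 day later).
The 2nd Sunday is 1 weeks later: 2 + 7 = 9.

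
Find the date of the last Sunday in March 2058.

31 March 2058

March 2058 begins on a Friday, so the first Sunday is March 3 (2 days later).
March 2058 has 31 days. Adding weeks: 3, 10, 17, 24, 31 — the last one ≤ 31 is the 31st.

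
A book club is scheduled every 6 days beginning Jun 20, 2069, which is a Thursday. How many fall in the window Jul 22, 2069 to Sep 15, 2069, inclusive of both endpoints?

Occurrences land 6·i days after Jun 20, 2069 for i = 0, 1, 2, …
Jul 22, 2069 is 32 days after the start; 32 ÷ 6 = 5 remainder 2; since the remainder is 2, round up to i = 6. First occurrence in the window: #7 on Jul 26, 2069 (6×6 = 36 days in).
Sep 15, 2069 is 87 days after the start; 87 ÷ 6 = 14 remainder 3. Last occurrence in the window: #15 on Sep 12, 2069.
Occurrences #7 through #15: 9 in total.

9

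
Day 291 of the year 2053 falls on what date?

Jan has 31 days (291 − 31 = 260 remain).
Feb has 28 days (260 − 28 = 232 remain).
Mar has 31 days (232 − 31 = 201 remain).
Apr has 30 days (201 − 30 = 171 remain).
May has 31 days (171 − 31 = 140 remain).
Jun has 30 days (140 − 30 = 110 remain).
Jul has 31 days (110 − 31 = 79 remain).
Aug has 31 days (79 − 31 = 48 remain).
Sep has 30 days (48 − 30 = 18 remain).
18 into Oct → Oct 18.

Oct 18, 2053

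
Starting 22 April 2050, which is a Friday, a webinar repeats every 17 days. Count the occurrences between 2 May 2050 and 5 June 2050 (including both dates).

2

Occurrences land 17·i days after 22 April 2050 for i = 0, 1, 2, …
2 May 2050 is 10 days after the start; 10 ÷ 17 = 0 remainder 10; since the remainder is 10, round up to i = 1. First occurrence in the window: #2 on 9 May 2050 (1×17 = 17 days in).
5 June 2050 is 44 days after the start; 44 ÷ 17 = 2 remainder 10. Last occurrence in the window: #3 on 26 May 2050.
Occurrences #2 through #3: 2 in total.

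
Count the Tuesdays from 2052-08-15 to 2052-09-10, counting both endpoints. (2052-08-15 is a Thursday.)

4

2052-08-15 is a Thursday; the first Tuesday on or after it is 2052-08-20 (5 days later).
From 2052-08-20 to 2052-09-10: 11 + 10 = 21 days (rest of August, September).
21 ÷ 7 = 3 full weeks with remainder 0, so 3 more Tuesdays after the first → 4.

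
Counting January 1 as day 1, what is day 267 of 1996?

January has 31 days (267 − 31 = 236 remain).
February has 29 days (236 − 29 = 207 remain).
March has 31 days (207 − 31 = 176 remain).
April has 30 days (176 − 30 = 146 remain).
May has 31 days (146 − 31 = 115 remain).
June has 30 days (115 − 30 = 85 remain).
July has 31 days (85 − 31 = 54 remain).
August has 31 days (54 − 31 = 23 remain).
23 into September → September 23.

September 23, 1996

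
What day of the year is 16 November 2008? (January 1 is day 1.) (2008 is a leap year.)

321

Days in months before November: 31 + 29 + 31 + 30 + 31 + 30 + 31 + 31 + 30 + 31 = 305.
Plus 16 days into November → day 321.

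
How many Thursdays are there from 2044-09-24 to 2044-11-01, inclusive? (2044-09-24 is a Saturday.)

2044-09-24 is a Saturday; the first Thursday on or after it is 2044-09-29 (5 days later).
From 2044-09-29 to 2044-11-01: 1 + 31 + 1 = 33 days (rest of September, October, November).
33 ÷ 7 = 4 full weeks with remainder 5, so 4 more Thursdays after the first → 5.

5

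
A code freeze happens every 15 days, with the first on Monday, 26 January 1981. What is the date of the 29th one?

22 March 1982

The 29th occurrence is 28 intervals after the first: 28 × 15 = 420 days after 26 January 1981.
January has 31 days — 5 days to the end of January leaves 415.
From end of January to end of 1981 is 334 days (81 left).
January has 31 days (50 left).
February has 28 days (22 left).
22 days into March → 22 March 1982.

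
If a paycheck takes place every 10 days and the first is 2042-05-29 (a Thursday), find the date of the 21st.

The 21st occurrence is 20 intervals after the first: 20 × 10 = 200 days after 2042-05-29.
May has 31 days — 2 days to the end of May leaves 198.
June has 30 days (168 left).
July has 31 days (137 left).
August has 31 days (106 left).
September has 30 days (76 left).
October has 31 days (45 left).
November has 30 days (15 left).
15 days into December → 2042-12-15.

2042-12-15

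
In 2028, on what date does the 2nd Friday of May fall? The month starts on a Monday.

May 12, 2028

May 2028 begins on a Monday, so the first Friday is May 5 (4 days later).
The 2nd Friday is 1 weeks later: 5 + 7 = 12.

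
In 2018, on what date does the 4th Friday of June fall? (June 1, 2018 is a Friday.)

June 2018 begins on a Friday, so the first Friday is June 1.
The 4th Friday is 3 weeks later: 1 + 21 = 22.

June 22, 2018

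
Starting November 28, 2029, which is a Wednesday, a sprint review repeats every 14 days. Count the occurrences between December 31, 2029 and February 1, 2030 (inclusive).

2

Occurrences land 14·i days after November 28, 2029 for i = 0, 1, 2, …
December 31, 2029 is 33 days after the start; 33 ÷ 14 = 2 remainder 5; since the remainder is 5, round up to i = 3. First occurrence in the window: #4 on January 9, 2030 (3×14 = 42 days in).
February 1, 2030 is 65 days after the start; 65 ÷ 14 = 4 remainder 9. Last occurrence in the window: #5 on January 23, 2030.
Occurrences #4 through #5: 2 in total.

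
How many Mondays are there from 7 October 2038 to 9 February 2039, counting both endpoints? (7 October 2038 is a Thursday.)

18

7 October 2038 is a Thursday; the first Monday on or after it is 11 October 2038 (4 days later).
From 11 October 2038 to 9 February 2039: 20 + 30 + 31 + 31 + 9 = 121 days (rest of October, November, December, January, February).
121 ÷ 7 = 17 full weeks with remainder 2, so 17 more Mondays after the first → 18.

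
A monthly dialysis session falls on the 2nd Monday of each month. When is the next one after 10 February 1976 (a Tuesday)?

8 March 1976

February 1976 starts on a Sunday; its first Monday is the 2nd, so the 2nd Monday is the 9th — 9 February 1976.
That is not after 10 February 1976, so look at March 1976.
March 1976 starts on a Monday; its first Monday is the 1st, so the 2nd Monday is the 8th — 8 March 1976.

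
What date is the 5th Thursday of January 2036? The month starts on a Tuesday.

January 2036 begins on a Tuesday, so the first Thursday is January 3 (2 days later).
The 5th Thursday is 4 weeks later: 3 + 28 = 31.

January 31, 2036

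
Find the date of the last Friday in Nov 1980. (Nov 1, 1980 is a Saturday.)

Nov 1980 begins on a Saturday, so the first Friday is Nov 7 (6 days later).
Nov 1980 has 30 days. Adding weeks: 7, 14, 21, 28 — the last one ≤ 30 is the 28th.

Nov 28, 1980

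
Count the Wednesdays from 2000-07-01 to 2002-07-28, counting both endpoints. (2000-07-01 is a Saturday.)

108

2000-07-01 is a Saturday; the first Wednesday on or after it is 2000-07-05 (4 days later).
From 2000-07-05 to 2002-07-28: 179 + 365 + 209 = 753 days (rest of 2000, 2001, to 2002-07-28 in 2002).
753 ÷ 7 = 107 full weeks with remainder 4, so 107 more Wednesdays after the first → 108.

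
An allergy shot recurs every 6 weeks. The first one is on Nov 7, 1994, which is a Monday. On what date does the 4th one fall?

Mar 13, 1995

The 4th occurrence is 3 intervals after the first: 3 × 42 = 126 days after Nov 7, 1994.
Nov has 30 days — 23 days to the end of Nov leaves 103.
Dec has 31 days (72 left).
Jan has 31 days (41 left).
Feb has 28 days (13 left).
13 days into Mar → Mar 13, 1995.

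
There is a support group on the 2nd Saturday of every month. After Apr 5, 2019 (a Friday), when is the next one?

Apr 2019 starts on a Monday; its first Saturday is the 6th, so the 2nd Saturday is the 13th — Apr 13, 2019.
Apr 13, 2019 is after Apr 5, 2019, so that is the next one.

Apr 13, 2019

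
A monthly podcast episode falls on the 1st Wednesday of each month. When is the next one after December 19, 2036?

December 2036 starts on a Monday, so its 1st Wednesday is December 3, 2036 (2 days in).
That is not after December 19, 2036, so look at January 2037.
January 2037 starts on a Thursday, so its 1st Wednesday is January 7, 2037 (6 days in).

January 7, 2037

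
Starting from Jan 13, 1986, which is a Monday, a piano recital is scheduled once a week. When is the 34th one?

Sep 1, 1986

The 34th occurrence is 33 intervals after the first: 33 × 7 = 231 days after Jan 13, 1986.
Jan has 31 days — 18 days to the end of Jan leaves 213.
Feb has 28 days (185 left).
Mar has 31 days (154 left).
Apr has 30 days (124 left).
May has 31 days (93 left).
Jun has 30 days (63 left).
Jul has 31 days (32 left).
Aug has 31 days (1 left).
1 day into Sep → Sep 1, 1986.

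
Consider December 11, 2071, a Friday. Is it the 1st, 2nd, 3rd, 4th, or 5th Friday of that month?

Day 11 falls in week ⌈11/7⌉ of the month.
Days 1–7 hold the 1st Friday, 8–14 the 2nd, 15–21 the 3rd, 22–28 the 4th, 29–31 the 5th.
11 is in the range for the 2nd.

2nd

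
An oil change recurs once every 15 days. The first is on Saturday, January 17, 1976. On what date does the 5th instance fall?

The 5th occurrence is 4 intervals after the first: 4 × 15 = 60 days after January 17, 1976.
January has 31 days — 14 days to the end of January leaves 46.
February has 29 days (17 left).
17 days into March → March 17, 1976.

March 17, 1976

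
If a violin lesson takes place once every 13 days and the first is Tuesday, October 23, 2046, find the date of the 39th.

February 29, 2048

The 39th occurrence is 38 intervals after the first: 38 × 13 = 494 days after October 23, 2046.
October has 31 days — 8 days to the end of October leaves 486.
From end of October to end of 2046 is 61 days (425 left).
2047 has 365 days (60 left).
January has 31 days (29 left).
29 days into February → February 29, 2048.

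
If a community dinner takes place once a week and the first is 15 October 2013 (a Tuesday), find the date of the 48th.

9 September 2014

The 48th occurrence is 47 intervals after the first: 47 × 7 = 329 days after 15 October 2013.
October has 31 days — 16 days to the end of October leaves 313.
November has 30 days (283 left).
December has 31 days (252 left).
January has 31 days (221 left).
February has 28 days (193 left).
March has 31 days (162 left).
April has 30 days (132 left).
May has 31 days (101 left).
June has 30 days (71 left).
July has 31 days (40 left).
August has 31 days (9 left).
9 days into September → 9 September 2014.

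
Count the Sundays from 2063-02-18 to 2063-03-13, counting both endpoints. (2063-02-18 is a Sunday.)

4

2063-02-18 is a Sunday; the first Sunday on or after it is 2063-02-18.
From 2063-02-18 to 2063-03-13: 10 + 13 = 23 days (rest of February, March).
23 ÷ 7 = 3 full weeks with remainder 2, so 3 more Sundays after the first → 4.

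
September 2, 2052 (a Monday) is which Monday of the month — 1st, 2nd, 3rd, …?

Day 2 falls in week ⌈2/7⌉ of the month.
Days 1–7 hold the 1st Monday, 8–14 the 2nd, 15–21 the 3rd, 22–28 the 4th, 29–31 the 5th.
2 is in the range for the 1st.

1st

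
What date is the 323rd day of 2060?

November 18, 2060

January has 31 days (323 − 31 = 292 remain).
February has 29 days (292 − 29 = 263 remain).
March has 31 days (263 − 31 = 232 remain).
April has 30 days (232 − 30 = 202 remain).
May has 31 days (202 − 31 = 171 remain).
June has 30 days (171 − 30 = 141 remain).
July has 31 days (141 − 31 = 110 remain).
August has 31 days (110 − 31 = 79 remain).
September has 30 days (79 − 30 = 49 remain).
October has 31 days (49 − 31 = 18 remain).
18 into November → November 18.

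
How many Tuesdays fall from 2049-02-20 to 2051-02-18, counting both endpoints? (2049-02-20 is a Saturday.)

104

2049-02-20 is a Saturday; the first Tuesday on or after it is 2049-02-23 (3 days later).
From 2049-02-23 to 2051-02-18: 311 + 365 + 49 = 725 days (rest of 2049, 2050, to 2051-02-18 in 2051).
725 ÷ 7 = 103 full weeks with remainder 4, so 103 more Tuesdays after the first → 104.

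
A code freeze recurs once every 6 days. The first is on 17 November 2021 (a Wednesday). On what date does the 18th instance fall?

27 February 2022

The 18th occurrence is 17 intervals after the first: 17 × 6 = 102 days after 17 November 2021.
November has 30 days — 13 days to the end of November leaves 89.
December has 31 days (58 left).
January has 31 days (27 left).
27 days into February → 27 February 2022.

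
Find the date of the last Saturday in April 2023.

The first Saturday of April 2023 is April 1.
April 2023 has 30 days. Adding weeks: 1, 8, 15, 22, 29 — the last one ≤ 30 is the 29th.

April 29, 2023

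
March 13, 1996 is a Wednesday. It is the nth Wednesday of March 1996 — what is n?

Day 13 falls in week ⌈13/7⌉ of the month.
Days 1–7 hold the 1st Wednesday, 8–14 the 2nd, 15–21 the 3rd, 22–28 the 4th, 29–31 the 5th.
13 is in the range for the 2nd.

2nd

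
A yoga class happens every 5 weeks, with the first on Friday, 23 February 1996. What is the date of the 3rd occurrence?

The 3rd occurrence is 2 intervals after the first: 2 × 35 = 70 days after 23 February 1996.
February has 29 days — 6 days to the end of February leaves 64.
March has 31 days (33 left).
April has 30 days (3 left).
3 days into May → 3 May 1996.

3 May 1996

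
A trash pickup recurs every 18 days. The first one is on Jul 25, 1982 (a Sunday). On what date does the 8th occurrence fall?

Nov 28, 1982

The 8th occurrence is 7 intervals after the first: 7 × 18 = 126 days after Jul 25, 1982.
Jul has 31 days — 6 days to the end of Jul leaves 120.
Aug has 31 days (89 left).
Sep has 30 days (59 left).
Oct has 31 days (28 left).
28 days into Nov → Nov 28, 1982.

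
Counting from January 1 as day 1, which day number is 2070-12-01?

Days in months before December: 31 + 28 + 31 + 30 + 31 + 30 + 31 + 31 + 30 + 31 + 30 = 334.
Plus 1 day into December → day 335.

335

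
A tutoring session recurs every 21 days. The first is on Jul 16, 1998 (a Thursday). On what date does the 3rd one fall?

Aug 27, 1998

The 3rd occurrence is 2 intervals after the first: 2 × 21 = 42 days after Jul 16, 1998.
Jul has 31 days — 15 days to the end of Jul leaves 27.
27 days into Aug → Aug 27, 1998.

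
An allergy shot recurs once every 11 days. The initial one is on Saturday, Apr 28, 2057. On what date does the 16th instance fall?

Oct 10, 2057

The 16th occurrence is 15 intervals after the first: 15 × 11 = 165 days after Apr 28, 2057.
Apr has 30 days — 2 days to the end of Apr leaves 163.
May has 31 days (132 left).
Jun has 30 days (102 left).
Jul has 31 days (71 left).
Aug has 31 days (40 left).
Sep has 30 days (10 left).
10 days into Oct → Oct 10, 2057.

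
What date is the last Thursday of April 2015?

April 30, 2015

April 2015 begins on a Wednesday, so the first Thursday is April 2 (1 day later).
April 2015 has 30 days. Adding weeks: 2, 9, 16, 23, 30 — the last one ≤ 30 is the 30th.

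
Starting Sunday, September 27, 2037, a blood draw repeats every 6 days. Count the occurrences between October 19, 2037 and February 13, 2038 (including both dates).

Occurrences land 6·i days after September 27, 2037 for i = 0, 1, 2, …
October 19, 2037 is 22 days after the start; 22 ÷ 6 = 3 remainder 4; since the remainder is 4, round up to i = 4. First occurrence in the window: #5 on October 21, 2037 (4×6 = 24 days in).
February 13, 2038 is 139 days after the start; 139 ÷ 6 = 23 remainder 1. Last occurrence in the window: #24 on February 12, 2038.
Occurrences #5 through #24: 20 in total.

20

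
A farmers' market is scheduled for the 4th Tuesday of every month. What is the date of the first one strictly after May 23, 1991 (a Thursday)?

May 28, 1991

May 1991 starts on a Wednesday; its first Tuesday is the 7th, so the 4th Tuesday is the 28th — May 28, 1991.
May 28, 1991 is after May 23, 1991, so that is the next one.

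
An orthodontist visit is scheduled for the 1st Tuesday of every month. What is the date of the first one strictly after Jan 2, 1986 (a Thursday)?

Jan 1986 starts on a Wednesday, so its 1st Tuesday is Jan 7, 1986 (6 days in).
Jan 7, 1986 is after Jan 2, 1986, so that is the next one.

Jan 7, 1986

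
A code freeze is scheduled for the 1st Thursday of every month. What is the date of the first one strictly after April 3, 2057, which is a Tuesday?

April 5, 2057

April 2057 starts on a Sunday, so its 1st Thursday is April 5, 2057 (4 days in).
April 5, 2057 is after April 3, 2057, so that is the next one.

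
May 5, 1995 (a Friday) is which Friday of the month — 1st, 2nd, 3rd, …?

Day 5 falls in week ⌈5/7⌉ of the month.
Days 1–7 hold the 1st Friday, 8–14 the 2nd, 15–21 the 3rd, 22–28 the 4th, 29–31 the 5th.
5 is in the range for the 1st.

1st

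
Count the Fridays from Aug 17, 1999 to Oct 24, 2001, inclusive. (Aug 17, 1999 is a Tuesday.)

Aug 17, 1999 is a Tuesday; the first Friday on or after it is Aug 20, 1999 (3 days later).
From Aug 20, 1999 to Oct 24, 2001: 133 + 366 + 297 = 796 days (rest of 1999, 2000, to Oct 24, 2001 in 2001).
796 ÷ 7 = 113 full weeks with remainder 5, so 113 more Fridays after the first → 114.

114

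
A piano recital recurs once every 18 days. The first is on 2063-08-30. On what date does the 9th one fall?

The 9th occurrence is 8 intervals after the first: 8 × 18 = 144 days after 2063-08-30.
August has 31 days — 1 day to the end of August leaves 143.
September has 30 days (113 left).
October has 31 days (82 left).
November has 30 days (52 left).
December has 31 days (21 left).
21 days into January → 2064-01-21.

2064-01-21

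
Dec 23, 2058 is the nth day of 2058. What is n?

Days in months before Dec: 31 + 28 + 31 + 30 + 31 + 30 + 31 + 31 + 30 + 31 + 30 = 334.
Plus 23 days into Dec → day 357.

357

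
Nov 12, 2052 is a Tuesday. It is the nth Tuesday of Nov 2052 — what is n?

Day 12 falls in week ⌈12/7⌉ of the month.
Days 1–7 hold the 1st Tuesday, 8–14 the 2nd, 15–21 the 3rd, 22–28 the 4th, 29–31 the 5th.
12 is in the range for the 2nd.

2nd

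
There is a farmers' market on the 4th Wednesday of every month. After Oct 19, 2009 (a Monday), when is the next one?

Oct 28, 2009

Oct 2009 starts on a Thursday; its first Wednesday is the 7th, so the 4th Wednesday is the 28th — Oct 28, 2009.
Oct 28, 2009 is after Oct 19, 2009, so that is the next one.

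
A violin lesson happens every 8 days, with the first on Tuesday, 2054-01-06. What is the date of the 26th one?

The 26th occurrence is 25 intervals after the first: 25 × 8 = 200 days after 2054-01-06.
January has 31 days — 25 days to the end of January leaves 175.
February has 28 days (147 left).
March has 31 days (116 left).
April has 30 days (86 left).
May has 31 days (55 left).
June has 30 days (25 left).
25 days into July → 2054-07-25.

2054-07-25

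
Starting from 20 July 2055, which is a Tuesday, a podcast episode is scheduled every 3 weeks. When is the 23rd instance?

The 23rd occurrence is 22 intervals after the first: 22 × 21 = 462 days after 20 July 2055.
July has 31 days — 11 days to the end of July leaves 451.
From end of July to end of 2055 is 153 days (298 left).
January has 31 days (267 left).
February has 29 days (238 left).
March has 31 days (207 left).
April has 30 days (177 left).
May has 31 days (146 left).
June has 30 days (116 left).
July has 31 days (85 left).
August has 31 days (54 left).
September has 30 days (24 left).
24 days into October → 24 October 2056.

24 October 2056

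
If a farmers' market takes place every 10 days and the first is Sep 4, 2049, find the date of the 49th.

Dec 28, 2050

The 49th occurrence is 48 intervals after the first: 48 × 10 = 480 days after Sep 4, 2049.
Sep has 30 days — 26 days to the end of Sep leaves 454.
From end of Sep to end of 2049 is 92 days (362 left).
Jan has 31 days (331 left).
Feb has 28 days (303 left).
Mar has 31 days (272 left).
Apr has 30 days (242 left).
May has 31 days (211 left).
Jun has 30 days (181 left).
Jul has 31 days (150 left).
Aug has 31 days (119 left).
Sep has 30 days (89 left).
Oct has 31 days (58 left).
Nov has 30 days (28 left).
28 days into Dec → Dec 28, 2050.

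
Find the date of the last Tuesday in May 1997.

1997-05-27

May 1997 begins on a Thursday, so the first Tuesday is May 6 (5 days later).
May 1997 has 31 days. Adding weeks: 6, 13, 20, 27 — the last one ≤ 31 is the 27th.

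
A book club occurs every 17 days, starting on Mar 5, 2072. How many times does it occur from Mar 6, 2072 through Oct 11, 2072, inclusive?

12

Occurrences land 17·i days after Mar 5, 2072 for i = 0, 1, 2, …
Mar 6, 2072 is 1 day after the start; 1 ÷ 17 = 0 remainder 1; since the remainder is 1, round up to i = 1. First occurrence in the window: #2 on Mar 22, 2072 (1×17 = 17 days in).
Oct 11, 2072 is 220 days after the start; 220 ÷ 17 = 12 remainder 16. Last occurrence in the window: #13 on Sep 25, 2072.
Occurrences #2 through #13: 12 in total.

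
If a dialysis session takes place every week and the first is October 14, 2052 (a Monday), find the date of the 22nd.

March 10, 2053

The 22nd occurrence is 21 intervals after the first: 21 × 7 = 147 days after October 14, 2052.
October has 31 days — 17 days to the end of October leaves 130.
November has 30 days (100 left).
December has 31 days (69 left).
January has 31 days (38 left).
February has 28 days (10 left).
10 days into March → March 10, 2053.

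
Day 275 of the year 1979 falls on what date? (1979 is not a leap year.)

Oct 2, 1979

Jan has 31 days (275 − 31 = 244 remain).
Feb has 28 days (244 − 28 = 216 remain).
Mar has 31 days (216 − 31 = 185 remain).
Apr has 30 days (185 − 30 = 155 remain).
May has 31 days (155 − 31 = 124 remain).
Jun has 30 days (124 − 30 = 94 remain).
Jul has 31 days (94 − 31 = 63 remain).
Aug has 31 days (63 − 31 = 32 remain).
Sep has 30 days (32 − 30 = 2 remain).
2 into Oct → Oct 2.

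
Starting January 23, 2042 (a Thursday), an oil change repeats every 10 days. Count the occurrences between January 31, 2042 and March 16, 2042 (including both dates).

5

Occurrences land 10·i days after January 23, 2042 for i = 0, 1, 2, …
January 31, 2042 is 8 days after the start; 8 ÷ 10 = 0 remainder 8; since the remainder is 8, round up to i = 1. First occurrence in the window: #2 on February 2, 2042 (1×10 = 10 days in).
March 16, 2042 is 52 days after the start; 52 ÷ 10 = 5 remainder 2. Last occurrence in the window: #6 on March 14, 2042.
Occurrences #2 through #6: 5 in total.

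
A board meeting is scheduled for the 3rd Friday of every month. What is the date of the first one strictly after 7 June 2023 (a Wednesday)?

June 2023 starts on a Thursday; its first Friday is the 2nd, so the 3rd Friday is the 16th — 16 June 2023.
16 June 2023 is after 7 June 2023, so that is the next one.

16 June 2023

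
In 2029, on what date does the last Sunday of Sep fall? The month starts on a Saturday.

Sep 2029 begins on a Saturday, so the first Sunday is Sep 2 (1 day later).
Sep 2029 has 30 days. Adding weeks: 2, 9, 16, 23, 30 — the last one ≤ 30 is the 30th.

Sep 30, 2029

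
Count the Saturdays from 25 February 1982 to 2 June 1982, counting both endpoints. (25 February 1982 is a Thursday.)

14

25 February 1982 is a Thursday; the first Saturday on or after it is 27 February 1982 (2 days later).
From 27 February 1982 to 2 June 1982: 1 + 31 + 30 + 31 + 2 = 95 days (rest of February, March, April, May, June).
95 ÷ 7 = 13 full weeks with remainder 4, so 13 more Saturdays after the first → 14.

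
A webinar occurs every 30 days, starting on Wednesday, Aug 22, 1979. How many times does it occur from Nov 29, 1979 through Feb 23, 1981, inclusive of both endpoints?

15

Occurrences land 30·i days after Aug 22, 1979 for i = 0, 1, 2, …
Nov 29, 1979 is 99 days after the start; 99 ÷ 30 = 3 remainder 9; since the remainder is 9, round up to i = 4. First occurrence in the window: #5 on Dec 20, 1979 (4×30 = 120 days in).
Feb 23, 1981 is 551 days after the start; 551 ÷ 30 = 18 remainder 11. Last occurrence in the window: #19 on Feb 12, 1981.
Occurrences #5 through #19: 15 in total.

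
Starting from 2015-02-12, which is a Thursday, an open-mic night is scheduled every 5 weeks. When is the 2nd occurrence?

2015-03-19

The 2nd occurrence is 1 interval after the first: 1 × 35 = 35 days after 2015-02-12.
February has 28 days — 16 days to the end of February leaves 19.
19 days into March → 2015-03-19.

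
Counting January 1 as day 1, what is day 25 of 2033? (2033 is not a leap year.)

25 into January → January 25.

January 25, 2033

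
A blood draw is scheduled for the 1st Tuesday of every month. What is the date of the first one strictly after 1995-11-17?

1995-12-05

November 1995 starts on a Wednesday, so its 1st Tuesday is 1995-11-07 (6 days in).
That is not after 1995-11-17, so look at December 1995.
December 1995 starts on a Friday, so its 1st Tuesday is 1995-12-05 (4 days in).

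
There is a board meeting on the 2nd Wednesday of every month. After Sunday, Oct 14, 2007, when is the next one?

Nov 14, 2007

Oct 2007 starts on a Monday; its first Wednesday is the 3rd, so the 2nd Wednesday is the 10th — Oct 10, 2007.
That is not after Oct 14, 2007, so look at Nov 2007.
Nov 2007 starts on a Thursday; its first Wednesday is the 7th, so the 2nd Wednesday is the 14th — Nov 14, 2007.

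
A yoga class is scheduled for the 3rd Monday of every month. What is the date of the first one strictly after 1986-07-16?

July 1986 starts on a Tuesday; its first Monday is the 7th, so the 3rd Monday is the 21st — 1986-07-21.
1986-07-21 is after 1986-07-16, so that is the next one.

1986-07-21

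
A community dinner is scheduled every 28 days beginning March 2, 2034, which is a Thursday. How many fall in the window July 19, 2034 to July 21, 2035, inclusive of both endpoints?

14

Occurrences land 28·i days after March 2, 2034 for i = 0, 1, 2, …
July 19, 2034 is 139 days after the start; 139 ÷ 28 = 4 remainder 27; since the remainder is 27, round up to i = 5. First occurrence in the window: #6 on July 20, 2034 (5×28 = 140 days in).
July 21, 2035 is 506 days after the start; 506 ÷ 28 = 18 remainder 2. Last occurrence in the window: #19 on July 19, 2035.
Occurrences #6 through #19: 14 in total.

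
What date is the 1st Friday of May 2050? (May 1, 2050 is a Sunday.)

May 2050 begins on a Sunday, so the first Friday is May 6 (5 days later).

May 6, 2050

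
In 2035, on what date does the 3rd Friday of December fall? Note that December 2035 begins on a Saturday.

December 21, 2035

December 2035 begins on a Saturday, so the first Friday is December 7 (6 days later).
The 3rd Friday is 2 weeks later: 7 + 14 = 21.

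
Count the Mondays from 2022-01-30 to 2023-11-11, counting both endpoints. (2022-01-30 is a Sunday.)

93

2022-01-30 is a Sunday; the first Monday on or after it is 2022-01-31 (1 day later).
From 2022-01-31 to 2023-11-11: 334 + 315 = 649 days (rest of 2022, to 2023-11-11 in 2023).
649 ÷ 7 = 92 full weeks with remainder 5, so 92 more Mondays after the first → 93.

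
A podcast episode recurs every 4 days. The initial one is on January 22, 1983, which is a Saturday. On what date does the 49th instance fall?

The 49th occurrence is 48 intervals after the first: 48 × 4 = 192 days after January 22, 1983.
January has 31 days — 9 days to the end of January leaves 183.
February has 28 days (155 left).
March has 31 days (124 left).
April has 30 days (94 left).
May has 31 days (63 left).
June has 30 days (33 left).
July has 31 days (2 left).
2 days into August → August 2, 1983.

August 2, 1983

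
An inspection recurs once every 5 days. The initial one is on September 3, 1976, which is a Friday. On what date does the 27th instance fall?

January 11, 1977

The 27th occurrence is 26 intervals after the first: 26 × 5 = 130 days after September 3, 1976.
September has 30 days — 27 days to the end of September leaves 103.
October has 31 days (72 left).
November has 30 days (42 left).
December has 31 days (11 left).
11 days into January → January 11, 1977.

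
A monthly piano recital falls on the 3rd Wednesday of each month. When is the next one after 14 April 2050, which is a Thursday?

April 2050 starts on a Friday; its first Wednesday is the 6th, so the 3rd Wednesday is the 20th — 20 April 2050.
20 April 2050 is after 14 April 2050, so that is the next one.

20 April 2050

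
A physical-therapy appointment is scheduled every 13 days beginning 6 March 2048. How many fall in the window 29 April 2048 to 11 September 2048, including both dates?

10

Occurrences land 13·i days after 6 March 2048 for i = 0, 1, 2, …
29 April 2048 is 54 days after the start; 54 ÷ 13 = 4 remainder 2; since the remainder is 2, round up to i = 5. First occurrence in the window: #6 on 10 May 2048 (5×13 = 65 days in).
11 September 2048 is 189 days after the start; 189 ÷ 13 = 14 remainder 7. Last occurrence in the window: #15 on 4 September 2048.
Occurrences #6 through #15: 10 in total.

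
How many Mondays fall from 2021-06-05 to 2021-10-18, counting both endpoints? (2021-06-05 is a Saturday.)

20

2021-06-05 is a Saturday; the first Monday on or after it is 2021-06-07 (2 days later).
From 2021-06-07 to 2021-10-18: 23 + 31 + 31 + 30 + 18 = 133 days (rest of June, July, August, September, October).
133 ÷ 7 = 19 full weeks with remainder 0, so 19 more Mondays after the first → 20.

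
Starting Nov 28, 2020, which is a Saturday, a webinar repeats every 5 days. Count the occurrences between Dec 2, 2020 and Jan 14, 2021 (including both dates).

9

Occurrences land 5·i days after Nov 28, 2020 for i = 0, 1, 2, …
Dec 2, 2020 is 4 days after the start; 4 ÷ 5 = 0 remainder 4; since the remainder is 4, round up to i = 1. First occurrence in the window: #2 on Dec 3, 2020 (1×5 = 5 days in).
Jan 14, 2021 is 47 days after the start; 47 ÷ 5 = 9 remainder 2. Last occurrence in the window: #10 on Jan 12, 2021.
Occurrences #2 through #10: 9 in total.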